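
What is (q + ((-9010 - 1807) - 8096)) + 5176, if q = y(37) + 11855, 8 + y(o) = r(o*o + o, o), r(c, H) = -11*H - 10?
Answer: -2307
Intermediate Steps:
r(c, H) = -10 - 11*H
y(o) = -18 - 11*o (y(o) = -8 + (-10 - 11*o) = -18 - 11*o)
q = 11430 (q = (-18 - 11*37) + 11855 = (-18 - 407) + 11855 = -425 + 11855 = 11430)
(q + ((-9010 - 1807) - 8096)) + 5176 = (11430 + ((-9010 - 1807) - 8096)) + 5176 = (11430 + (-10817 - 8096)) + 5176 = (11430 - 18913) + 5176 = -7483 + 5176 = -2307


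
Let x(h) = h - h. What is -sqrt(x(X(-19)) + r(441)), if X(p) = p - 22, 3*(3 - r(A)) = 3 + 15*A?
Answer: -I*sqrt(2203) ≈ -46.936*I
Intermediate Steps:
r(A) = 2 - 5*A (r(A) = 3 - (3 + 15*A)/3 = 3 + (-1 - 5*A) = 2 - 5*A)
X(p) = -22 + p
x(h) = 0
-sqrt(x(X(-19)) + r(441)) = -sqrt(0 + (2 - 5*441)) = -sqrt(0 + (2 - 2205)) = -sqrt(0 - 2203) = -sqrt(-2203) = -I*sqrt(2203)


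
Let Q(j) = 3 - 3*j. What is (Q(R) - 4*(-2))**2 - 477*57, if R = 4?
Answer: -27188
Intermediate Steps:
(Q(R) - 4*(-2))**2 - 477*57 = ((3 - 3*4) - 4*(-2))**2 - 477*57 = ((3 - 12) + 8)**2 - 27189 = (-9 + 8)**2 - 27189 = (-1)**2 - 27189 = 1 - 27189 = -27188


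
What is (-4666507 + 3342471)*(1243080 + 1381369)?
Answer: -3474864956164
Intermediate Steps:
(-4666507 + 3342471)*(1243080 + 1381369) = -1324036*2624449 = -3474864956164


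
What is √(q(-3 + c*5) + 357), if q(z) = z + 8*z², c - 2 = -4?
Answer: 4*√106 ≈ 41.182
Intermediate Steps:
c = -2 (c = 2 - 4 = -2)
√(q(-3 + c*5) + 357) = √((-3 - 2*5)*(1 + 8*(-3 - 2*5)) + 357) = √((-3 - 10)*(1 + 8*(-3 - 10)) + 357) = √(-13*(1 + 8*(-13)) + 357) = √(-13*(1 - 104) + 357) = √(-13*(-103) + 357) = √(1339 + 357) = √1696 = 4*√106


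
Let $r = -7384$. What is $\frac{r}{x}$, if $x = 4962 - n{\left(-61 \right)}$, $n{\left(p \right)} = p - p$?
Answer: $- \frac{3692}{2481} \approx -1.4881$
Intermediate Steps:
$n{\left(p \right)} = 0$
$x = 4962$ ($x = 4962 - 0 = 4962 + 0 = 4962$)
$\frac{r}{x} = - \frac{7384}{4962} = \left(-7384\right) \frac{1}{4962} = - \frac{3692}{2481}$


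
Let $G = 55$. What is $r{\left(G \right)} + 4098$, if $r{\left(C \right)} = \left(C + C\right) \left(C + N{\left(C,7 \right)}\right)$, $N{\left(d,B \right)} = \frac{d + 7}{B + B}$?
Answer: $\frac{74446}{7} \approx 10635.0$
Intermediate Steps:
$N{\left(d,B \right)} = \frac{7 + d}{2 B}$
$r{\left(C \right)} = 2 C \left(\frac{1}{2} + \frac{15 C}{14}\right)$ ($r{\left(C \right)} = \left(C + C\right) \left(C + \frac{7 + C}{2 \cdot 7}\right) = 2 C \left(C + \frac{1}{2} \cdot \frac{1}{7} \left(7 + C\right)\right) = 2 C \left(C + \left(\frac{1}{2} + \frac{C}{14}\right)\right) = 2 C \left(\frac{1}{2} + \frac{15 C}{14}\right)$)
$r{\left(G \right)} + 4098 = \frac{1}{7} \cdot 55 \left(7 + 15 \cdot 55\right) + 4098 = \frac{1}{7} \cdot 55 \left(7 + 825\right) + 4098 = \frac{1}{7} \cdot 55 \cdot 832 + 4098 = \frac{45760}{7} + 4098 = \frac{74446}{7}$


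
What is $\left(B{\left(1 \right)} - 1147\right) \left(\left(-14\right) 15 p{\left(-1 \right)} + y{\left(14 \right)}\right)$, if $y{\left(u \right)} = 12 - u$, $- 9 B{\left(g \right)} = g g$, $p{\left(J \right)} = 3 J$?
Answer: $- \frac{6483472}{9} \approx -7.2039 \cdot 10^{5}$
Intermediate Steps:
$B{\left(g \right)} = - \frac{g^{2}}{9}$ ($B{\left(g \right)} = - \frac{g g}{9} = - \frac{g^{2}}{9}$)
$\left(B{\left(1 \right)} - 1147\right) \left(\left(-14\right) 15 p{\left(-1 \right)} + y{\left(14 \right)}\right) = \left(- \frac{1^{2}}{9} - 1147\right) \left(\left(-14\right) 15 \cdot 3 \left(-1\right) + \left(12 - 14\right)\right) = \left(\left(- \frac{1}{9}\right) 1 - 1147\right) \left(\left(-210\right) \left(-3\right) + \left(12 - 14\right)\right) = \left(- \frac{1}{9} - 1147\right) \left(630 - 2\right) = \left(- \frac{10324}{9}\right) 628 = - \frac{6483472}{9}$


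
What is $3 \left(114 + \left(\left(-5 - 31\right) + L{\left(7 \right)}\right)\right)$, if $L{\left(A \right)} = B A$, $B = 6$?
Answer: $360$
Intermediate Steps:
$L{\left(A \right)} = 6 A$
$3 \left(114 + \left(\left(-5 - 31\right) + L{\left(7 \right)}\right)\right) = 3 \left(114 + \left(\left(-5 - 31\right) + 6 \cdot 7\right)\right) = 3 \left(114 + \left(-36 + 42\right)\right) = 3 \left(114 + 6\right) = 3 \cdot 120 = 360$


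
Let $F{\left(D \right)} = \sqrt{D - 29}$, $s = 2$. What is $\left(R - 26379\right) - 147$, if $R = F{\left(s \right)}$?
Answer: $-26526 + 3 i \sqrt{3} \approx -26526.0 + 5.1962 i$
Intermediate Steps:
$F{\left(D \right)} = \sqrt{-29 + D}$
$R = 3 i \sqrt{3}$ ($R = \sqrt{-29 + 2} = \sqrt{-27} = 3 i \sqrt{3} \approx 5.1962 i$)
$\left(R - 26379\right) - 147 = \left(3 i \sqrt{3} - 26379\right) - 147 = \left(-26379 + 3 i \sqrt{3}\right) - 147 = -26526 + 3 i \sqrt{3}$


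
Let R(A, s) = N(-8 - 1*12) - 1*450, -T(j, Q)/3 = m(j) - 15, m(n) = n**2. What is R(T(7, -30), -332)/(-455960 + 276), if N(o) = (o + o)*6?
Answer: 345/227842 ≈ 0.0015142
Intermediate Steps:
T(j, Q) = 45 - 3*j**2 (T(j, Q) = -3*(j**2 - 15) = -3*(-15 + j**2) = 45 - 3*j**2)
N(o) = 12*o (N(o) = (2*o)*6 = 12*o)
R(A, s) = -690 (R(A, s) = 12*(-8 - 1*12) - 1*450 = 12*(-8 - 12) - 450 = 12*(-20) - 450 = -240 - 450 = -690)
R(T(7, -30), -332)/(-455960 + 276) = -690/(-455960 + 276) = -690/(-455684) = -690*(-1/455684) = 345/227842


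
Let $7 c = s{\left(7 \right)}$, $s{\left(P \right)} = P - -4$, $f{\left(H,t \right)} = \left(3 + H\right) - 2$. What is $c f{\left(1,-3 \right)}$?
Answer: $\frac{22}{7} \approx 3.1429$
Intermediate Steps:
$f{\left(H,t \right)} = 1 + H$
$s{\left(P \right)} = 4 + P$ ($s{\left(P \right)} = P + 4 = 4 + P$)
$c = \frac{11}{7}$ ($c = \frac{4 + 7}{7} = \frac{1}{7} \cdot 11 = \frac{11}{7} \approx 1.5714$)
$c f{\left(1,-3 \right)} = \frac{11 \left(1 + 1\right)}{7} = \frac{11}{7} \cdot 2 = \frac{22}{7}$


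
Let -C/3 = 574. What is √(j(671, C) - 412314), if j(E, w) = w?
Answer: 6*I*√11501 ≈ 643.46*I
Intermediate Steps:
C = -1722 (C = -3*574 = -1722)
√(j(671, C) - 412314) = √(-1722 - 412314) = √(-414036) = 6*I*√11501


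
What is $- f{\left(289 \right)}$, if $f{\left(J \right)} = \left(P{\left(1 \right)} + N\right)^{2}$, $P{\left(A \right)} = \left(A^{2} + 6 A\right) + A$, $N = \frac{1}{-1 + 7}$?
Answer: $- \frac{2401}{36} \approx -66.694$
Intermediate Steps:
$N = \frac{1}{6} \approx 0.16667$
$P{\left(A \right)} = A^{2} + 7 A$
$f{\left(J \right)} = \frac{2401}{36}$ ($f{\left(J \right)} = \left(1 \left(7 + 1\right) + \frac{1}{6}\right)^{2} = \left(1 \cdot 8 + \frac{1}{6}\right)^{2} = \left(8 + \frac{1}{6}\right)^{2} = \left(\frac{49}{6}\right)^{2} = \frac{2401}{36}$)
$- f{\left(289 \right)} = \left(-1\right) \frac{2401}{36} = - \frac{2401}{36}$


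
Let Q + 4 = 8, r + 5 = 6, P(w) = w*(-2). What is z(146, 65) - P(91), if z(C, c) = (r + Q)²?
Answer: 207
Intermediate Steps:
P(w) = -2*w
r = 1 (r = -5 + 6 = 1)
Q = 4 (Q = -4 + 8 = 4)
z(C, c) = 25 (z(C, c) = (1 + 4)² = 5² = 25)
z(146, 65) - P(91) = 25 - (-2)*91 = 25 - 1*(-182) = 25 + 182 = 207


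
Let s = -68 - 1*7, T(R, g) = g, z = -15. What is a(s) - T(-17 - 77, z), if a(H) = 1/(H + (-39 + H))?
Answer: 2834/189 ≈ 14.995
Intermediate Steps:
s = -75 (s = -68 - 7 = -75)
a(H) = 1/(-39 + 2*H)
a(s) - T(-17 - 77, z) = 1/(-39 + 2*(-75)) - 1*(-15) = 1/(-39 - 150) + 15 = 1/(-189) + 15 = -1/189 + 15 = 2834/189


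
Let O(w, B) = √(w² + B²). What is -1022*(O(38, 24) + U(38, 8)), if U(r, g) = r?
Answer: -38836 - 2044*√505 ≈ -84769.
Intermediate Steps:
O(w, B) = √(B² + w²)
-1022*(O(38, 24) + U(38, 8)) = -1022*(√(24² + 38²) + 38) = -1022*(√(576 + 1444) + 38) = -1022*(√2020 + 38) = -1022*(2*√505 + 38) = -1022*(38 + 2*√505) = -38836 - 2044*√505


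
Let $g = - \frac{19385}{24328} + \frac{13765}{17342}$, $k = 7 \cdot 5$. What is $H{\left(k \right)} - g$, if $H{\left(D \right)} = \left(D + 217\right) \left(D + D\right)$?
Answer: $\frac{3721124922195}{210948088} \approx 17640.0$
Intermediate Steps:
$k = 35$
$g = - \frac{649875}{210948088}$ ($g = \left(-19385\right) \frac{1}{24328} + 13765 \cdot \frac{1}{17342} = - \frac{19385}{24328} + \frac{13765}{17342} = - \frac{649875}{210948088} \approx -0.0030807$)
$H{\left(D \right)} = 2 D \left(217 + D\right)$ ($H{\left(D \right)} = \left(217 + D\right) 2 D = 2 D \left(217 + D\right)$)
$H{\left(k \right)} - g = 2 \cdot 35 \left(217 + 35\right) - - \frac{649875}{210948088} = 2 \cdot 35 \cdot 252 + \frac{649875}{210948088} = 17640 + \frac{649875}{210948088} = \frac{3721124922195}{210948088}$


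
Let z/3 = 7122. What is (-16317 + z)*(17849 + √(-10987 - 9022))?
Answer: 90119601 + 5049*I*√20009 ≈ 9.012e+7 + 7.142e+5*I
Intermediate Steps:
z = 21366 (z = 3*7122 = 21366)
(-16317 + z)*(17849 + √(-10987 - 9022)) = (-16317 + 21366)*(17849 + √(-10987 - 9022)) = 5049*(17849 + √(-20009)) = 5049*(17849 + I*√20009) = 90119601 + 5049*I*√20009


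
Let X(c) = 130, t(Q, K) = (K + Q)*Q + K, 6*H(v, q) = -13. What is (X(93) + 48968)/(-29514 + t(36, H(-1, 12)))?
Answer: -294588/169789 ≈ -1.7350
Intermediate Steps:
H(v, q) = -13/6 (H(v, q) = (⅙)*(-13) = -13/6)
t(Q, K) = K + Q*(K + Q) (t(Q, K) = Q*(K + Q) + K = K + Q*(K + Q))
(X(93) + 48968)/(-29514 + t(36, H(-1, 12))) = (130 + 48968)/(-29514 + (-13/6 + 36² - 13/6*36)) = 49098/(-29514 + (-13/6 + 1296 - 78)) = 49098/(-29514 + 7295/6) = 49098/(-169789/6) = 49098*(-6/169789) = -294588/169789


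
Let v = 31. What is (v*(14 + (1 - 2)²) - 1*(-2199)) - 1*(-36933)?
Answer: 39597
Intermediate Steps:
(v*(14 + (1 - 2)²) - 1*(-2199)) - 1*(-36933) = (31*(14 + (1 - 2)²) - 1*(-2199)) - 1*(-36933) = (31*(14 + (-1)²) + 2199) + 36933 = (31*(14 + 1) + 2199) + 36933 = (31*15 + 2199) + 36933 = (465 + 2199) + 36933 = 2664 + 36933 = 39597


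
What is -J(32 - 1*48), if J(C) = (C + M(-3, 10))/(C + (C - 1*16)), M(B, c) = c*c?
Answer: 7/4 ≈ 1.7500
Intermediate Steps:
M(B, c) = c²
J(C) = (100 + C)/(-16 + 2*C) (J(C) = (C + 10²)/(C + (C - 1*16)) = (C + 100)/(C + (C - 16)) = (100 + C)/(C + (-16 + C)) = (100 + C)/(-16 + 2*C))
-J(32 - 1*48) = -(100 + (32 - 1*48))/(2*(-8 + (32 - 1*48))) = -(100 + (32 - 48))/(2*(-8 + (32 - 48))) = -(100 - 16)/(2*(-8 - 16)) = -84/(2*(-24)) = -(-1)*84/(2*24) = -1*(-7/4) = 7/4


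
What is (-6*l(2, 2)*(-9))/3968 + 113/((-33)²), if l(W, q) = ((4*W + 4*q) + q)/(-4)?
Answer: 183757/4321152 ≈ 0.042525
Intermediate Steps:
l(W, q) = -W - 5*q/4 (l(W, q) = (4*W + 5*q)*(-¼) = -W - 5*q/4)
(-6*l(2, 2)*(-9))/3968 + 113/((-33)²) = (-6*(-1*2 - 5/4*2)*(-9))/3968 + 113/((-33)²) = (-6*(-2 - 5/2)*(-9))*(1/3968) + 113/1089 = (-6*(-9/2)*(-9))*(1/3968) + 113*(1/1089) = (27*(-9))*(1/3968) + 113/1089 = -243*1/3968 + 113/1089 = -243/3968 + 113/1089 = 183757/4321152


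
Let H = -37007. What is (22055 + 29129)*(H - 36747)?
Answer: -3775024736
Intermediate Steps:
(22055 + 29129)*(H - 36747) = (22055 + 29129)*(-37007 - 36747) = 51184*(-73754) = -3775024736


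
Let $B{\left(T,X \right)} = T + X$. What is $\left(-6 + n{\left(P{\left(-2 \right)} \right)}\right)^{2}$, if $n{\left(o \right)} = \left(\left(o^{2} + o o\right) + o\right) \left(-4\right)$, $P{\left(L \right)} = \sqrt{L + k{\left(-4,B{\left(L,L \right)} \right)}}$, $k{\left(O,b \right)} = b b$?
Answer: $14148 + 944 \sqrt{14} \approx 17680.0$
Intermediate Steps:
$k{\left(O,b \right)} = b^{2}$
$P{\left(L \right)} = \sqrt{L + 4 L^{2}}$ ($P{\left(L \right)} = \sqrt{L + \left(L + L\right)^{2}} = \sqrt{L + \left(2 L\right)^{2}} = \sqrt{L + 4 L^{2}}$)
$n{\left(o \right)} = - 8 o^{2} - 4 o$ ($n{\left(o \right)} = \left(\left(o^{2} + o^{2}\right) + o\right) \left(-4\right) = \left(2 o^{2} + o\right) \left(-4\right) = \left(o + 2 o^{2}\right) \left(-4\right) = - 8 o^{2} - 4 o$)
$\left(-6 + n{\left(P{\left(-2 \right)} \right)}\right)^{2} = \left(-6 - 4 \sqrt{- 2 \left(1 + 4 \left(-2\right)\right)} \left(1 + 2 \sqrt{- 2 \left(1 + 4 \left(-2\right)\right)}\right)\right)^{2} = \left(-6 - 4 \sqrt{- 2 \left(1 - 8\right)} \left(1 + 2 \sqrt{- 2 \left(1 - 8\right)}\right)\right)^{2} = \left(-6 - 4 \sqrt{\left(-2\right) \left(-7\right)} \left(1 + 2 \sqrt{\left(-2\right) \left(-7\right)}\right)\right)^{2} = \left(-6 - 4 \sqrt{14} \left(1 + 2 \sqrt{14}\right)\right)^{2}$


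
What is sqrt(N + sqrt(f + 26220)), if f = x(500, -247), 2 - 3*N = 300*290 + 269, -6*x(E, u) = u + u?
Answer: sqrt(-261801 + 3*sqrt(236721))/3 ≈ 170.08*I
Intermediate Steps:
x(E, u) = -u/3 (x(E, u) = -(u + u)/6 = -u/3)
N = -29089 (N = 2/3 - (300*290 + 269)/3 = 2/3 - (87000 + 269)/3 = 2/3 - 1/3*87269 = 2/3 - 87269/3 = -29089)
f = 247/3 (f = -1/3*(-247) = 247/3 ≈ 82.333)
sqrt(N + sqrt(f + 26220)) = sqrt(-29089 + sqrt(247/3 + 26220)) = sqrt(-29089 + sqrt(78907/3)) = sqrt(-29089 + sqrt(236721)/3)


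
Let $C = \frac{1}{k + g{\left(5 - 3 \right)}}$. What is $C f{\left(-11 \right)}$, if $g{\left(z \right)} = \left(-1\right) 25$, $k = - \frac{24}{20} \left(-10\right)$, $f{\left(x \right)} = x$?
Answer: $\frac{11}{13} \approx 0.84615$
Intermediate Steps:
$k = 12$ ($k = \left(-24\right) \frac{1}{20} \left(-10\right) = \left(- \frac{6}{5}\right) \left(-10\right) = 12$)
$g{\left(z \right)} = -25$
$C = - \frac{1}{13}$ ($C = \frac{1}{12 - 25} = \frac{1}{-13} = - \frac{1}{13} \approx -0.076923$)
$C f{\left(-11 \right)} = \left(- \frac{1}{13}\right) \left(-11\right) = \frac{11}{13}$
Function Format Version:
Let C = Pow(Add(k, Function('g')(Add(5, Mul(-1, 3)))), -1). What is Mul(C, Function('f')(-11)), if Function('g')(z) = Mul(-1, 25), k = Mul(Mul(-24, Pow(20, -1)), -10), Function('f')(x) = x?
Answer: Rational(11, 13) ≈ 0.84615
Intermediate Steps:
k = 12 (k = Mul(Mul(-24, Rational(1, 20)), -10) = Mul(Rational(-6, 5), -10) = 12)
Function('g')(z) = -25
C = Rational(-1, 13) (C = Pow(Add(12, -25), -1) = Pow(-13, -1) = Rational(-1, 13) ≈ -0.076923)
Mul(C, Function('f')(-11)) = Mul(Rational(-1, 13), -11) = Rational(11, 13)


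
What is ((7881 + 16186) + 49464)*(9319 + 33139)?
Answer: 3121979198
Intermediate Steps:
((7881 + 16186) + 49464)*(9319 + 33139) = (24067 + 49464)*42458 = 73531*42458 = 3121979198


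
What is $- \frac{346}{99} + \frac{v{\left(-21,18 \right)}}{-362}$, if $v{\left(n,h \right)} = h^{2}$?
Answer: $- \frac{78664}{17919} \approx -4.39$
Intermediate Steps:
$- \frac{346}{99} + \frac{v{\left(-21,18 \right)}}{-362} = - \frac{346}{99} + \frac{18^{2}}{-362} = \left(-346\right) \frac{1}{99} + 324 \left(- \frac{1}{362}\right) = - \frac{346}{99} - \frac{162}{181} = - \frac{78664}{17919}$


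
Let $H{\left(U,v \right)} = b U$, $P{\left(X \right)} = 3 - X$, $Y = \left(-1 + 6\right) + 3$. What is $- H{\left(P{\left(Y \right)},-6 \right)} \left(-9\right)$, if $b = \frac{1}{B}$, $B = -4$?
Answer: $\frac{45}{4} \approx 11.25$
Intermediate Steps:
$Y = 8$ ($Y = 5 + 3 = 8$)
$b = - \frac{1}{4}$ ($b = \frac{1}{-4} = - \frac{1}{4} \approx -0.25$)
$H{\left(U,v \right)} = - \frac{U}{4}$
$- H{\left(P{\left(Y \right)},-6 \right)} \left(-9\right) = - \frac{\left(-1\right) \left(3 - 8\right)}{4} \left(-9\right) = - \frac{\left(-1\right) \left(-5\right)}{4} \left(-9\right) = \left(-1\right) \frac{5}{4} \left(-9\right) = \left(- \frac{5}{4}\right) \left(-9\right) = \frac{45}{4}$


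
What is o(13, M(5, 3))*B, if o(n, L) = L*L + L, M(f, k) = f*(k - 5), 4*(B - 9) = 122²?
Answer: 335700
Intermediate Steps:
B = 3730 (B = 9 + (¼)*122² = 9 + (¼)*14884 = 9 + 3721 = 3730)
M(f, k) = f*(-5 + k)
o(n, L) = L + L² (o(n, L) = L² + L = L + L²)
o(13, M(5, 3))*B = ((5*(-5 + 3))*(1 + 5*(-5 + 3)))*3730 = ((5*(-2))*(1 + 5*(-2)))*3730 = -10*(1 - 10)*3730 = -10*(-9)*3730 = 90*3730 = 335700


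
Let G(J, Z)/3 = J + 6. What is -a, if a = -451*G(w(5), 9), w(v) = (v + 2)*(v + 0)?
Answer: 55473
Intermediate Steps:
w(v) = v*(2 + v) (w(v) = (2 + v)*v = v*(2 + v))
G(J, Z) = 18 + 3*J (G(J, Z) = 3*(J + 6) = 3*(6 + J) = 18 + 3*J)
a = -55473 (a = -451*(18 + 3*(5*(2 + 5))) = -451*(18 + 3*(5*7)) = -451*(18 + 3*35) = -451*(18 + 105) = -451*123 = -55473)
-a = -1*(-55473) = 55473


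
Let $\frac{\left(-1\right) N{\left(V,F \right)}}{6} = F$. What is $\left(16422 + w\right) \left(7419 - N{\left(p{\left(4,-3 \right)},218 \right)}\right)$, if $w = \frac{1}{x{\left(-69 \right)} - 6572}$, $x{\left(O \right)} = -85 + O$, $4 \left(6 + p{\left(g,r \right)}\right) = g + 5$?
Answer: $\frac{321311765239}{2242} \approx 1.4331 \cdot 10^{8}$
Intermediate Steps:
$p{\left(g,r \right)} = - \frac{19}{4} + \frac{g}{4}$ ($p{\left(g,r \right)} = -6 + \frac{g + 5}{4} = -6 + \frac{5 + g}{4} = -6 + \left(\frac{5}{4} + \frac{g}{4}\right) = - \frac{19}{4} + \frac{g}{4}$)
$N{\left(V,F \right)} = - 6 F$
$w = - \frac{1}{6726}$ ($w = \frac{1}{\left(-85 - 69\right) - 6572} = \frac{1}{-154 - 6572} = \frac{1}{-6726} = - \frac{1}{6726} \approx -0.00014868$)
$\left(16422 + w\right) \left(7419 - N{\left(p{\left(4,-3 \right)},218 \right)}\right) = \left(16422 - \frac{1}{6726}\right) \left(7419 - \left(-6\right) 218\right) = \frac{110454371 \left(7419 - -1308\right)}{6726} = \frac{110454371 \left(7419 + 1308\right)}{6726} = \frac{110454371}{6726} \cdot 8727 = \frac{321311765239}{2242}$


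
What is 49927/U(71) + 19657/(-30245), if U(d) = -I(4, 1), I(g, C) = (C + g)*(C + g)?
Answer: -302106708/151225 ≈ -1997.7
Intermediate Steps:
I(g, C) = (C + g)**2
U(d) = -25 (U(d) = -(1 + 4)**2 = -1*5**2 = -1*25 = -25)
49927/U(71) + 19657/(-30245) = 49927/(-25) + 19657/(-30245) = 49927*(-1/25) + 19657*(-1/30245) = -49927/25 - 19657/30245 = -302106708/151225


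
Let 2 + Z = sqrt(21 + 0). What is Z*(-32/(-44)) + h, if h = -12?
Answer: -148/11 + 8*sqrt(21)/11 ≈ -10.122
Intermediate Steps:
Z = -2 + sqrt(21) (Z = -2 + sqrt(21 + 0) = -2 + sqrt(21) ≈ 2.5826)
Z*(-32/(-44)) + h = (-2 + sqrt(21))*(-32/(-44)) - 12 = (-2 + sqrt(21))*(-32*(-1/44)) - 12 = (-2 + sqrt(21))*(8/11) - 12 = (-16/11 + 8*sqrt(21)/11) - 12 = -148/11 + 8*sqrt(21)/11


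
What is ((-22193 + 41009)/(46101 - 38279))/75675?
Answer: 3136/98654975 ≈ 3.1788e-5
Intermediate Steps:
((-22193 + 41009)/(46101 - 38279))/75675 = (18816/7822)*(1/75675) = (18816*(1/7822))*(1/75675) = (9408/3911)*(1/75675) = 3136/98654975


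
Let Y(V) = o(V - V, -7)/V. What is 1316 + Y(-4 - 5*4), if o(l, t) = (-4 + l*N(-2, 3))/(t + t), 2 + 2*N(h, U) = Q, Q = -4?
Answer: 110543/84 ≈ 1316.0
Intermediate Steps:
N(h, U) = -3 (N(h, U) = -1 + (½)*(-4) = -1 - 2 = -3)
o(l, t) = (-4 - 3*l)/(2*t) (o(l, t) = (-4 + l*(-3))/(t + t) = (-4 - 3*l)/((2*t)) = (-4 - 3*l)*(1/(2*t)) = (-4 - 3*l)/(2*t))
Y(V) = 2/(7*V) (Y(V) = ((½)*(-4 - 3*(V - V))/(-7))/V = ((½)*(-⅐)*(-4 - 3*0))/V = ((½)*(-⅐)*(-4 + 0))/V = ((½)*(-⅐)*(-4))/V = 2/(7*V))
1316 + Y(-4 - 5*4) = 1316 + 2/(7*(-4 - 5*4)) = 1316 + 2/(7*(-4 - 20)) = 1316 + (2/7)/(-24) = 1316 + (2/7)*(-1/24) = 1316 - 1/84 = 110543/84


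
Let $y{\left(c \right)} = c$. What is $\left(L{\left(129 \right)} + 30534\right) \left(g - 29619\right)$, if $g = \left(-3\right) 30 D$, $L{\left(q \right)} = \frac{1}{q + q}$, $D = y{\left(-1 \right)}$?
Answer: $- \frac{77540919639}{86} \approx -9.0164 \cdot 10^{8}$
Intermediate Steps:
$D = -1$
$L{\left(q \right)} = \frac{1}{2 q}$
$g = 90$ ($g = \left(-3\right) 30 \left(-1\right) = \left(-90\right) \left(-1\right) = 90$)
$\left(L{\left(129 \right)} + 30534\right) \left(g - 29619\right) = \left(\frac{1}{2 \cdot 129} + 30534\right) \left(90 - 29619\right) = \left(\frac{1}{2} \cdot \frac{1}{129} + 30534\right) \left(-29529\right) = \left(\frac{1}{258} + 30534\right) \left(-29529\right) = \frac{7877773}{258} \left(-29529\right) = - \frac{77540919639}{86}$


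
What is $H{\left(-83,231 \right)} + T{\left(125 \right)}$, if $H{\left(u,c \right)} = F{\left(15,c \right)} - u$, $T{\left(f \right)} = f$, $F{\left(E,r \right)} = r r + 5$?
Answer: $53574$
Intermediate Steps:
$F{\left(E,r \right)} = 5 + r^{2}$ ($F{\left(E,r \right)} = r^{2} + 5 = 5 + r^{2}$)
$H{\left(u,c \right)} = 5 + c^{2} - u$ ($H{\left(u,c \right)} = \left(5 + c^{2}\right) - u = 5 + c^{2} - u$)
$H{\left(-83,231 \right)} + T{\left(125 \right)} = \left(5 + 231^{2} - -83\right) + 125 = \left(5 + 53361 + 83\right) + 125 = 53449 + 125 = 53574$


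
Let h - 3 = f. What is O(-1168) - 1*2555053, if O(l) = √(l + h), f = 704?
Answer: -2555053 + I*√461 ≈ -2.5551e+6 + 21.471*I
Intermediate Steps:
h = 707 (h = 3 + 704 = 707)
O(l) = √(707 + l) (O(l) = √(l + 707) = √(707 + l))
O(-1168) - 1*2555053 = √(707 - 1168) - 1*2555053 = √(-461) - 2555053 = I*√461 - 2555053 = -2555053 + I*√461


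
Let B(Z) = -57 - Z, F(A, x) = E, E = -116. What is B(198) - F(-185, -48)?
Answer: -139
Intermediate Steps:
F(A, x) = -116
B(198) - F(-185, -48) = (-57 - 1*198) - 1*(-116) = (-57 - 198) + 116 = -255 + 116 = -139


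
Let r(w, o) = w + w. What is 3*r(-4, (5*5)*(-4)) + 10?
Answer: -14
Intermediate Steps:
r(w, o) = 2*w
3*r(-4, (5*5)*(-4)) + 10 = 3*(2*(-4)) + 10 = 3*(-8) + 10 = -24 + 10 = -14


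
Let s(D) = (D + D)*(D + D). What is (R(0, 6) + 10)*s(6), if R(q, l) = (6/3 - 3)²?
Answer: 1584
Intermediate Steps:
R(q, l) = 1 (R(q, l) = (6*(⅓) - 3)² = (2 - 3)² = (-1)² = 1)
s(D) = 4*D² (s(D) = (2*D)*(2*D) = 4*D²)
(R(0, 6) + 10)*s(6) = (1 + 10)*(4*6²) = 11*(4*36) = 11*144 = 1584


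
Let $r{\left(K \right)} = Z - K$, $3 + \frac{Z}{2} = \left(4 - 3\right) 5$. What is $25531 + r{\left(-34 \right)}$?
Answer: $25569$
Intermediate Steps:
$Z = 4$ ($Z = -6 + 2 \left(4 - 3\right) 5 = -6 + 2 \cdot 1 \cdot 5 = -6 + 2 \cdot 5 = -6 + 10 = 4$)
$r{\left(K \right)} = 4 - K$
$25531 + r{\left(-34 \right)} = 25531 + \left(4 - -34\right) = 25531 + \left(4 + 34\right) = 25531 + 38 = 25569$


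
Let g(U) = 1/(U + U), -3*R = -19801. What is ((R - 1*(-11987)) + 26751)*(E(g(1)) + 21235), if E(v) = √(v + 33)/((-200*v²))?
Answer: 2888278525/3 - 27203*√134/60 ≈ 9.6275e+8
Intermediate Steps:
R = 19801/3 (R = -⅓*(-19801) = 19801/3 ≈ 6600.3)
g(U) = 1/(2*U)
E(v) = -√(33 + v)/(200*v²) (E(v) = √(33 + v)*(-1/(200*v²)) = -√(33 + v)/(200*v²))
((R - 1*(-11987)) + 26751)*(E(g(1)) + 21235) = ((19801/3 - 1*(-11987)) + 26751)*(-√(33 + (½)/1)/(200*((½)/1)²) + 21235) = ((19801/3 + 11987) + 26751)*(-√(33 + (½)*1)/(200*((½)*1)²) + 21235) = (55762/3 + 26751)*(-√(33 + ½)/(200*2⁻²) + 21235) = 136015*(-1/200*4*√(67/2) + 21235)/3 = 136015*(-1/200*4*√134/2 + 21235)/3 = 136015*(-√134/100 + 21235)/3 = 136015*(21235 - √134/100)/3 = 2888278525/3 - 27203*√134/60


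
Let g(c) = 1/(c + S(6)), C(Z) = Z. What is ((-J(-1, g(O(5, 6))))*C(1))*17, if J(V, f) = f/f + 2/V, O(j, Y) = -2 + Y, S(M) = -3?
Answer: 17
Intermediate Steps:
g(c) = 1/(-3 + c) (g(c) = 1/(c - 3) = 1/(-3 + c))
J(V, f) = 1 + 2/V
((-J(-1, g(O(5, 6))))*C(1))*17 = (-(2 - 1)/(-1)*1)*17 = (-(-1)*1)*17 = (-1*(-1)*1)*17 = (1*1)*17 = 1*17 = 17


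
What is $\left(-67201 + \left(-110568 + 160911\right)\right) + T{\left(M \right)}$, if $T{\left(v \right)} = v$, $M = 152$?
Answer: $-16706$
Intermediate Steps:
$\left(-67201 + \left(-110568 + 160911\right)\right) + T{\left(M \right)} = \left(-67201 + \left(-110568 + 160911\right)\right) + 152 = \left(-67201 + 50343\right) + 152 = -16858 + 152 = -16706$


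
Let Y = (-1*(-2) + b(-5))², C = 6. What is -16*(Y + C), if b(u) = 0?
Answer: -160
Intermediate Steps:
Y = 4 (Y = (-1*(-2) + 0)² = (2 + 0)² = 2² = 4)
-16*(Y + C) = -16*(4 + 6) = -16*10 = -160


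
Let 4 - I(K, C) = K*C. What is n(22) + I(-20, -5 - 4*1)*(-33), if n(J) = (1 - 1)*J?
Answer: 5808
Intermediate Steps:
n(J) = 0 (n(J) = 0*J = 0)
I(K, C) = 4 - C*K (I(K, C) = 4 - K*C = 4 - C*K)
n(22) + I(-20, -5 - 4*1)*(-33) = 0 + (4 - 1*(-5 - 4*1)*(-20))*(-33) = 0 + (4 - 1*(-5 - 4)*(-20))*(-33) = 0 + (4 - 1*(-9)*(-20))*(-33) = 0 + (4 - 180)*(-33) = 0 - 176*(-33) = 0 + 5808 = 5808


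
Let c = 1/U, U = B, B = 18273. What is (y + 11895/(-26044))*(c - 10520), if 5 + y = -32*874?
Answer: 140048807317855013/475902012 ≈ 2.9428e+8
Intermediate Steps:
U = 18273
y = -27973 (y = -5 - 32*874 = -5 - 27968 = -27973)
c = 1/18273 ≈ 5.4726e-5
(y + 11895/(-26044))*(c - 10520) = (-27973 + 11895/(-26044))*(1/18273 - 10520) = (-27973 + 11895*(-1/26044))*(-192231959/18273) = (-27973 - 11895/26044)*(-192231959/18273) = -728540707/26044*(-192231959/18273) = 140048807317855013/475902012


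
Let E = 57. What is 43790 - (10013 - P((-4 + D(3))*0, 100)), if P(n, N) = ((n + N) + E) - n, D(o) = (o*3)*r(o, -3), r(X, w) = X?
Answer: 33934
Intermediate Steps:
D(o) = 3*o² (D(o) = (o*3)*o = (3*o)*o = 3*o²)
P(n, N) = 57 + N (P(n, N) = ((n + N) + 57) - n = ((N + n) + 57) - n = (57 + N + n) - n = 57 + N)
43790 - (10013 - P((-4 + D(3))*0, 100)) = 43790 - (10013 - (57 + 100)) = 43790 - (10013 - 1*157) = 43790 - (10013 - 157) = 43790 - 1*9856 = 43790 - 9856 = 33934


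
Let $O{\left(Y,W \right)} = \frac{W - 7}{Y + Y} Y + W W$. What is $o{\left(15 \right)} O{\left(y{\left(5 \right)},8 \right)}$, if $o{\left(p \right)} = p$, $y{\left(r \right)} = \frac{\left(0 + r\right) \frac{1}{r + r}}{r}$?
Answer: $\frac{1935}{2} \approx 967.5$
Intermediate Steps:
$y{\left(r \right)} = \frac{1}{2 r}$ ($y{\left(r \right)} = \frac{r \frac{1}{2 r}}{r} = \frac{1}{2 r}$)
$O{\left(Y,W \right)} = - \frac{7}{2} + W^{2} + \frac{W}{2}$ ($O{\left(Y,W \right)} = \frac{-7 + W}{2 Y} Y + W^{2} = \left(- \frac{7}{2} + \frac{W}{2}\right) + W^{2} = - \frac{7}{2} + W^{2} + \frac{W}{2}$)
$o{\left(15 \right)} O{\left(y{\left(5 \right)},8 \right)} = 15 \left(- \frac{7}{2} + 8^{2} + \frac{1}{2} \cdot 8\right) = 15 \left(- \frac{7}{2} + 64 + 4\right) = 15 \cdot \frac{129}{2} = \frac{1935}{2}$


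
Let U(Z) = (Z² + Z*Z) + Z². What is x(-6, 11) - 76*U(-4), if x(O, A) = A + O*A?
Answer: -3703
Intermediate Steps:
U(Z) = 3*Z² (U(Z) = (Z² + Z²) + Z² = 2*Z² + Z² = 3*Z²)
x(O, A) = A + A*O
x(-6, 11) - 76*U(-4) = 11*(1 - 6) - 228*(-4)² = 11*(-5) - 228*16 = -55 - 76*48 = -55 - 3648 = -3703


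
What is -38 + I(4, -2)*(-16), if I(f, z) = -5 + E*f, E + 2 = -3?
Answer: 362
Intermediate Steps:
E = -5 (E = -2 - 3 = -5)
I(f, z) = -5 - 5*f
-38 + I(4, -2)*(-16) = -38 + (-5 - 5*4)*(-16) = -38 + (-5 - 20)*(-16) = -38 - 25*(-16) = -38 + 400 = 362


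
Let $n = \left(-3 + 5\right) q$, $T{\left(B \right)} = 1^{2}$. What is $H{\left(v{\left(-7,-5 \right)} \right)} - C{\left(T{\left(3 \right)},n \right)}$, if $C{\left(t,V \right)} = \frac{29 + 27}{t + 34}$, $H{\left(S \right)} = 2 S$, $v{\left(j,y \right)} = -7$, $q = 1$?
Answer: $- \frac{78}{5} \approx -15.6$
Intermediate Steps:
$T{\left(B \right)} = 1$
$n = 2$ ($n = \left(-3 + 5\right) 1 = 2 \cdot 1 = 2$)
$C{\left(t,V \right)} = \frac{56}{34 + t}$
$H{\left(v{\left(-7,-5 \right)} \right)} - C{\left(T{\left(3 \right)},n \right)} = 2 \left(-7\right) - \frac{56}{34 + 1} = -14 - \frac{56}{35} = -14 - 56 \cdot \frac{1}{35} = -14 - \frac{8}{5} = - \frac{78}{5}$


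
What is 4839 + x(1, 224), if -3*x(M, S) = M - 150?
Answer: 14666/3 ≈ 4888.7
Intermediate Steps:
x(M, S) = 50 - M/3 (x(M, S) = -(M - 150)/3 = -(-150 + M)/3 = 50 - M/3)
4839 + x(1, 224) = 4839 + (50 - ⅓*1) = 4839 + (50 - ⅓) = 4839 + 149/3 = 14666/3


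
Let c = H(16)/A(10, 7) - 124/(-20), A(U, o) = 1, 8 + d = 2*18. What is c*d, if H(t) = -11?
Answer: -672/5 ≈ -134.40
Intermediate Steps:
d = 28 (d = -8 + 2*18 = -8 + 36 = 28)
c = -24/5 (c = -11/1 - 124/(-20) = -11*1 - 124*(-1/20) = -11 + 31/5 = -24/5 ≈ -4.8000)
c*d = -24/5*28 = -672/5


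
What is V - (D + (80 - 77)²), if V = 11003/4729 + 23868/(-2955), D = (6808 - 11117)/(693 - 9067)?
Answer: -595437033281/39006636310 ≈ -15.265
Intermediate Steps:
D = 4309/8374 (D = -4309/(-8374) = -4309*(-1/8374) = 4309/8374 ≈ 0.51457)
V = -26785969/4658065 (V = 11003*(1/4729) + 23868*(-1/2955) = 11003/4729 - 7956/985 = -26785969/4658065 ≈ -5.7505)
V - (D + (80 - 77)²) = -26785969/4658065 - (4309/8374 + (80 - 77)²) = -26785969/4658065 - (4309/8374 + 3²) = -26785969/4658065 - (4309/8374 + 9) = -26785969/4658065 - 1*79675/8374 = -26785969/4658065 - 79675/8374 = -595437033281/39006636310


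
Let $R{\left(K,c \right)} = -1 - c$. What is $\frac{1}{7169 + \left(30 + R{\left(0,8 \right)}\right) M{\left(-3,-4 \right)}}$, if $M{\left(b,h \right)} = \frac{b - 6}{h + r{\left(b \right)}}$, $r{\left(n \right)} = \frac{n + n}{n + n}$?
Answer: $\frac{1}{7232} \approx 0.00013827$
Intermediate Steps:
$r{\left(n \right)} = 1$ ($r{\left(n \right)} = \frac{2 n}{2 n} = 2 n \frac{1}{2 n} = 1$)
$M{\left(b,h \right)} = \frac{-6 + b}{1 + h}$ ($M{\left(b,h \right)} = \frac{b - 6}{h + 1} = \frac{-6 + b}{1 + h}$)
$\frac{1}{7169 + \left(30 + R{\left(0,8 \right)}\right) M{\left(-3,-4 \right)}} = \frac{1}{7169 + \left(30 - 9\right) \frac{-6 - 3}{1 - 4}} = \frac{1}{7169 + \left(30 - 9\right) \frac{1}{-3} \left(-9\right)} = \frac{1}{7169 + \left(30 - 9\right) \left(\left(- \frac{1}{3}\right) \left(-9\right)\right)} = \frac{1}{7169 + 21 \cdot 3} = \frac{1}{7169 + 63} = \frac{1}{7232}$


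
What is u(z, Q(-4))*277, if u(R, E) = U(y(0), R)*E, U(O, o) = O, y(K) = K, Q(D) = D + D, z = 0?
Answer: 0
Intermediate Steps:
Q(D) = 2*D
u(R, E) = 0 (u(R, E) = 0*E = 0)
u(z, Q(-4))*277 = 0*277 = 0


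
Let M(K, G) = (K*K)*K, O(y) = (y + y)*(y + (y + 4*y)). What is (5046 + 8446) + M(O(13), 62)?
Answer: 8340739444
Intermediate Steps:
O(y) = 12*y² (O(y) = (2*y)*(y + 5*y) = (2*y)*(6*y) = 12*y²)
M(K, G) = K³ (M(K, G) = K²*K = K³)
(5046 + 8446) + M(O(13), 62) = (5046 + 8446) + (12*13²)³ = 13492 + (12*169)³ = 13492 + 2028³ = 13492 + 8340725952 = 8340739444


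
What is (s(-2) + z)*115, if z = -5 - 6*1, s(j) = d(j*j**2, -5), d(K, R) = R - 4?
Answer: -2300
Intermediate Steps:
d(K, R) = -4 + R
s(j) = -9 (s(j) = -4 - 5 = -9)
z = -11 (z = -5 - 6 = -11)
(s(-2) + z)*115 = (-9 - 11)*115 = -20*115 = -2300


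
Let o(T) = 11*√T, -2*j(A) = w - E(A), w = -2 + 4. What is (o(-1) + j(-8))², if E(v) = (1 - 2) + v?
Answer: -363/4 - 121*I ≈ -90.75 - 121.0*I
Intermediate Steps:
w = 2
E(v) = -1 + v
j(A) = -3/2 + A/2 (j(A) = -(2 - (-1 + A))/2 = -(2 + (1 - A))/2 = -(3 - A)/2 = -3/2 + A/2)
(o(-1) + j(-8))² = (11*√(-1) + (-3/2 + (½)*(-8)))² = (11*I + (-3/2 - 4))² = (11*I - 11/2)² = (-11/2 + 11*I)²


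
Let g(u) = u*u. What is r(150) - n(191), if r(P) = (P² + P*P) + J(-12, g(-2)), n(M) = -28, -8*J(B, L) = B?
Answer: 90059/2 ≈ 45030.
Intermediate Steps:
g(u) = u²
J(B, L) = -B/8
r(P) = 3/2 + 2*P² (r(P) = (P² + P*P) - ⅛*(-12) = (P² + P²) + 3/2 = 2*P² + 3/2 = 3/2 + 2*P²)
r(150) - n(191) = (3/2 + 2*150²) - 1*(-28) = (3/2 + 2*22500) + 28 = (3/2 + 45000) + 28 = 90003/2 + 28 = 90059/2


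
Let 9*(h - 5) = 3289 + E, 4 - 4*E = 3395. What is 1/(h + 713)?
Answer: 4/3957 ≈ 0.0010109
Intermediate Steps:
E = -3391/4 (E = 1 - ¼*3395 = 1 - 3395/4 = -3391/4 ≈ -847.75)
h = 1105/4 (h = 5 + (3289 - 3391/4)/9 = 5 + (⅑)*(9765/4) = 5 + 1085/4 = 1105/4 ≈ 276.25)
1/(h + 713) = 1/(1105/4 + 713) = 1/(3957/4) = 4/3957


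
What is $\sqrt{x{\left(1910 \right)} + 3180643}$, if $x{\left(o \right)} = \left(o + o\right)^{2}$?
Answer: $\sqrt{17773043} \approx 4215.8$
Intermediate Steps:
$x{\left(o \right)} = 4 o^{2}$ ($x{\left(o \right)} = \left(2 o\right)^{2} = 4 o^{2}$)
$\sqrt{x{\left(1910 \right)} + 3180643} = \sqrt{4 \cdot 1910^{2} + 3180643} = \sqrt{4 \cdot 3648100 + 3180643} = \sqrt{14592400 + 3180643} = \sqrt{17773043}$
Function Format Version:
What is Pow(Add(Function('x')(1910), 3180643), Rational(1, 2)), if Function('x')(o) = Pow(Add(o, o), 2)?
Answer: Pow(17773043, Rational(1, 2)) ≈ 4215.8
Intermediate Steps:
Function('x')(o) = Mul(4, Pow(o, 2)) (Function('x')(o) = Pow(Mul(2, o), 2) = Mul(4, Pow(o, 2)))
Pow(Add(Function('x')(1910), 3180643), Rational(1, 2)) = Pow(Add(Mul(4, Pow(1910, 2)), 3180643), Rational(1, 2)) = Pow(Add(Mul(4, 3648100), 3180643), Rational(1, 2)) = Pow(Add(14592400, 3180643), Rational(1, 2)) = Pow(17773043, Rational(1, 2))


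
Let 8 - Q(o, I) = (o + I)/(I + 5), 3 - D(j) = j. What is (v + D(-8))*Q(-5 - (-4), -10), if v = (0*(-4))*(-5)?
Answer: 319/5 ≈ 63.800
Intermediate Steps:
D(j) = 3 - j
Q(o, I) = 8 - (I + o)/(5 + I) (Q(o, I) = 8 - (o + I)/(I + 5) = 8 - (I + o)/(5 + I))
v = 0 (v = 0*(-5) = 0)
(v + D(-8))*Q(-5 - (-4), -10) = (0 + (3 - 1*(-8)))*((40 - (-5 - (-4)) + 7*(-10))/(5 - 10)) = (0 + (3 + 8))*((40 - (-5 - 1*(-4)) - 70)/(-5)) = (0 + 11)*(-(40 - (-5 + 4) - 70)/5) = 11*(-(40 - 1*(-1) - 70)/5) = 11*(-(40 + 1 - 70)/5) = 11*(-1/5*(-29)) = 11*(29/5) = 319/5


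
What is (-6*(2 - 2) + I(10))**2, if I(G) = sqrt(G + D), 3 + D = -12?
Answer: -5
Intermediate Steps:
D = -15 (D = -3 - 12 = -15)
I(G) = sqrt(-15 + G) (I(G) = sqrt(G - 15) = sqrt(-15 + G))
(-6*(2 - 2) + I(10))**2 = (-6*(2 - 2) + sqrt(-15 + 10))**2 = (-6*0 + sqrt(-5))**2 = (0 + I*sqrt(5))**2 = (I*sqrt(5))**2 = -5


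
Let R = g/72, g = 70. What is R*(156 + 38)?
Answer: 3395/18 ≈ 188.61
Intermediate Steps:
R = 35/36 (R = 70/72 = 70*(1/72) = 35/36 ≈ 0.97222)
R*(156 + 38) = 35*(156 + 38)/36 = (35/36)*194 = 3395/18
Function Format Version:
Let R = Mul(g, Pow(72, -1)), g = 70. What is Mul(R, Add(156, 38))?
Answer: Rational(3395, 18) ≈ 188.61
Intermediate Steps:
R = Rational(35, 36) (R = Mul(70, Pow(72, -1)) = Mul(70, Rational(1, 72)) = Rational(35, 36) ≈ 0.97222)
Mul(R, Add(156, 38)) = Mul(Rational(35, 36), Add(156, 38)) = Mul(Rational(35, 36), 194) = Rational(3395, 18)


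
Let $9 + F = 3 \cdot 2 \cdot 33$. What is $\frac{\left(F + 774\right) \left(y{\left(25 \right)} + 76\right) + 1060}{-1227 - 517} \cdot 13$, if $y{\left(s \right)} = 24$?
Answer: $- \frac{79105}{109} \approx -725.73$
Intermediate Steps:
$F = 189$ ($F = -9 + 3 \cdot 2 \cdot 33 = -9 + 6 \cdot 33 = -9 + 198 = 189$)
$\frac{\left(F + 774\right) \left(y{\left(25 \right)} + 76\right) + 1060}{-1227 - 517} \cdot 13 = \frac{\left(189 + 774\right) \left(24 + 76\right) + 1060}{-1227 - 517} \cdot 13 = \frac{963 \cdot 100 + 1060}{-1744} \cdot 13 = \left(96300 + 1060\right) \left(- \frac{1}{1744}\right) 13 = 97360 \left(- \frac{1}{1744}\right) 13 = \left(- \frac{6085}{109}\right) 13 = - \frac{79105}{109}$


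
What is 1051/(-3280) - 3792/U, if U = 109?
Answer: -12552319/357520 ≈ -35.109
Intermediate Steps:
1051/(-3280) - 3792/U = 1051/(-3280) - 3792/109 = 1051*(-1/3280) - 3792*1/109 = -1051/3280 - 3792/109 = -12552319/357520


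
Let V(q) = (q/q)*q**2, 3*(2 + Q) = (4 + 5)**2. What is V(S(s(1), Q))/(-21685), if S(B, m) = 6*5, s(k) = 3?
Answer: -180/4337 ≈ -0.041503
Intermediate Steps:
Q = 25 (Q = -2 + (4 + 5)**2/3 = -2 + (1/3)*9**2 = -2 + (1/3)*81 = -2 + 27 = 25)
S(B, m) = 30
V(q) = q**2 (V(q) = 1*q**2 = q**2)
V(S(s(1), Q))/(-21685) = 30**2/(-21685) = 900*(-1/21685) = -180/4337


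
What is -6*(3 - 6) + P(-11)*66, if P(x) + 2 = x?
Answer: -840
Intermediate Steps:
P(x) = -2 + x
-6*(3 - 6) + P(-11)*66 = -6*(3 - 6) + (-2 - 11)*66 = -6*(-3) - 13*66 = 18 - 858 = -840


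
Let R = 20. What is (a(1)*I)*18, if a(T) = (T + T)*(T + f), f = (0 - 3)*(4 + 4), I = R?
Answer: -16560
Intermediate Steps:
I = 20
f = -24 (f = -3*8 = -24)
a(T) = 2*T*(-24 + T) (a(T) = (T + T)*(T - 24) = (2*T)*(-24 + T) = 2*T*(-24 + T))
(a(1)*I)*18 = ((2*1*(-24 + 1))*20)*18 = ((2*1*(-23))*20)*18 = -46*20*18 = -920*18 = -16560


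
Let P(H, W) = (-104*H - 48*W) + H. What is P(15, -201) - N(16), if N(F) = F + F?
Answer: 8071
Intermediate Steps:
N(F) = 2*F
P(H, W) = -103*H - 48*W
P(15, -201) - N(16) = (-103*15 - 48*(-201)) - 2*16 = (-1545 + 9648) - 1*32 = 8103 - 32 = 8071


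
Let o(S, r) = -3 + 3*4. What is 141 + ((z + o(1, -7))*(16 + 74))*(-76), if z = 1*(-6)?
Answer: -20379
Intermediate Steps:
o(S, r) = 9 (o(S, r) = -3 + 12 = 9)
z = -6
141 + ((z + o(1, -7))*(16 + 74))*(-76) = 141 + ((-6 + 9)*(16 + 74))*(-76) = 141 + (3*90)*(-76) = 141 + 270*(-76) = 141 - 20520 = -20379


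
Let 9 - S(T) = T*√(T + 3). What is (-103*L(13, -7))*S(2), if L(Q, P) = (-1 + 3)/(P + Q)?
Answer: -309 + 206*√5/3 ≈ -155.46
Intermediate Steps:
L(Q, P) = 2/(P + Q)
S(T) = 9 - T*√(3 + T) (S(T) = 9 - T*√(T + 3) = 9 - T*√(3 + T))
(-103*L(13, -7))*S(2) = (-206/(-7 + 13))*(9 - 1*2*√(3 + 2)) = (-206/6)*(9 - 1*2*√5) = (-206/6)*(9 - 2*√5) = (-103*⅓)*(9 - 2*√5) = -103*(9 - 2*√5)/3 = -309 + 206*√5/3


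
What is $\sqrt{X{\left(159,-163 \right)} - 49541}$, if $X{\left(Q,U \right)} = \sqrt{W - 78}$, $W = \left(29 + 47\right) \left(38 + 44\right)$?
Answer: $\sqrt{-49541 + \sqrt{6154}} \approx 222.4 i$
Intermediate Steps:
$W = 6232$ ($W = 76 \cdot 82 = 6232$)
$X{\left(Q,U \right)} = \sqrt{6154}$ ($X{\left(Q,U \right)} = \sqrt{6232 - 78} = \sqrt{6154}$)
$\sqrt{X{\left(159,-163 \right)} - 49541} = \sqrt{\sqrt{6154} - 49541} = \sqrt{-49541 + \sqrt{6154}}$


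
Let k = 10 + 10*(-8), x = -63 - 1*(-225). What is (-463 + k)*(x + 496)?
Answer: -350714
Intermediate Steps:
x = 162 (x = -63 + 225 = 162)
k = -70 (k = 10 - 80 = -70)
(-463 + k)*(x + 496) = (-463 - 70)*(162 + 496) = -533*658 = -350714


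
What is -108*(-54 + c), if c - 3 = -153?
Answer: 22032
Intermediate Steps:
c = -150 (c = 3 - 153 = -150)
-108*(-54 + c) = -108*(-54 - 150) = -108*(-204) = 22032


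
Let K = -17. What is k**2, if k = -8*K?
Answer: 18496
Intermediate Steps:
k = 136 (k = -8*(-17) = 136)
k**2 = 136**2 = 18496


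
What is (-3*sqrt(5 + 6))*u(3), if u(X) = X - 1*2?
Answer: -3*sqrt(11) ≈ -9.9499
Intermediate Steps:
u(X) = -2 + X (u(X) = X - 2 = -2 + X)
(-3*sqrt(5 + 6))*u(3) = (-3*sqrt(5 + 6))*(-2 + 3) = -3*sqrt(11)*1 = -3*sqrt(11)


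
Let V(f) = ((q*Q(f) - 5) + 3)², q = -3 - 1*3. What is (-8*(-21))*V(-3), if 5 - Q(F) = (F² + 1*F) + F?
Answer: 32928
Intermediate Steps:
Q(F) = 5 - F² - 2*F (Q(F) = 5 - ((F² + 1*F) + F) = 5 - ((F² + F) + F) = 5 - ((F + F²) + F) = 5 - (F² + 2*F) = 5 + (-F² - 2*F) = 5 - F² - 2*F)
q = -6 (q = -3 - 3 = -6)
V(f) = (-32 + 6*f² + 12*f)² (V(f) = ((-6*(5 - f² - 2*f) - 5) + 3)² = (((-30 + 6*f² + 12*f) - 5) + 3)² = ((-35 + 6*f² + 12*f) + 3)² = (-32 + 6*f² + 12*f)²)
(-8*(-21))*V(-3) = (-8*(-21))*(4*(16 - 6*(-3) - 3*(-3)²)²) = 168*(4*(16 + 18 - 3*9)²) = 168*(4*(16 + 18 - 27)²) = 168*(4*7²) = 168*(4*49) = 168*196 = 32928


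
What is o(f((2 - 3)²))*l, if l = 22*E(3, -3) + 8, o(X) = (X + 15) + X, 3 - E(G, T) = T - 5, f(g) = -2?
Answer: 2750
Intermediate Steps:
E(G, T) = 8 - T (E(G, T) = 3 - (T - 5) = 3 - (-5 + T) = 3 + (5 - T) = 8 - T)
o(X) = 15 + 2*X (o(X) = (15 + X) + X = 15 + 2*X)
l = 250 (l = 22*(8 - 1*(-3)) + 8 = 22*(8 + 3) + 8 = 22*11 + 8 = 242 + 8 = 250)
o(f((2 - 3)²))*l = (15 + 2*(-2))*250 = (15 - 4)*250 = 11*250 = 2750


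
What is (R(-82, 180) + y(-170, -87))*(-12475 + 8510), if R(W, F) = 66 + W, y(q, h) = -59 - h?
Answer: -47580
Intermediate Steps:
(R(-82, 180) + y(-170, -87))*(-12475 + 8510) = ((66 - 82) + (-59 - 1*(-87)))*(-12475 + 8510) = (-16 + (-59 + 87))*(-3965) = (-16 + 28)*(-3965) = 12*(-3965) = -47580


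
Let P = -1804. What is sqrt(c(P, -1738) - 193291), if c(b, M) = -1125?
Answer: 4*I*sqrt(12151) ≈ 440.93*I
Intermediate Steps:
sqrt(c(P, -1738) - 193291) = sqrt(-1125 - 193291) = sqrt(-194416) = 4*I*sqrt(12151)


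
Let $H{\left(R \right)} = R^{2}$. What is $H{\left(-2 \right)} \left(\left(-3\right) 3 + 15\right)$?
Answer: $24$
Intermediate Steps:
$H{\left(-2 \right)} \left(\left(-3\right) 3 + 15\right) = \left(-2\right)^{2} \left(\left(-3\right) 3 + 15\right) = 4 \left(-9 + 15\right) = 4 \cdot 6 = 24$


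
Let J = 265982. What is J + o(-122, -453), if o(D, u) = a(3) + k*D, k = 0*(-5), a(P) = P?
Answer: 265985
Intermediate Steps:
k = 0
o(D, u) = 3 (o(D, u) = 3 + 0*D = 3 + 0 = 3)
J + o(-122, -453) = 265982 + 3 = 265985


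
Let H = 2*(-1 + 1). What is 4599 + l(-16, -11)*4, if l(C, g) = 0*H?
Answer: 4599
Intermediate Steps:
H = 0 (H = 2*0 = 0)
l(C, g) = 0 (l(C, g) = 0*0 = 0)
4599 + l(-16, -11)*4 = 4599 + 0*4 = 4599 + 0 = 4599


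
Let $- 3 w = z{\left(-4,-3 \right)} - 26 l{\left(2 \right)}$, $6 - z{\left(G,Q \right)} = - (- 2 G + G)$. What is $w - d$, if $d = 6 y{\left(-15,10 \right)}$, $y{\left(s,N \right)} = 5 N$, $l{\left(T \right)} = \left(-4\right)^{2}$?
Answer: $- \frac{494}{3} \approx -164.67$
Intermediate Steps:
$l{\left(T \right)} = 16$
$z{\left(G,Q \right)} = 6 - G$ ($z{\left(G,Q \right)} = 6 - - (- 2 G + G) = 6 - - \left(-1\right) G = 6 - G$)
$w = \frac{406}{3}$ ($w = - \frac{\left(6 - -4\right) - 416}{3} = - \frac{\left(6 + 4\right) - 416}{3} = - \frac{10 - 416}{3} = \left(- \frac{1}{3}\right) \left(-406\right) = \frac{406}{3} \approx 135.33$)
$d = 300$ ($d = 6 \cdot 5 \cdot 10 = 6 \cdot 50 = 300$)
$w - d = \frac{406}{3} - 300 = - \frac{494}{3}$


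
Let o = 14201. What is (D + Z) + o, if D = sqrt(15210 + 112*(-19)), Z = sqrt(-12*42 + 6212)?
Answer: 14201 + sqrt(13082) + 2*sqrt(1427) ≈ 14391.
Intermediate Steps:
Z = 2*sqrt(1427) (Z = sqrt(-504 + 6212) = sqrt(5708) = 2*sqrt(1427) ≈ 75.551)
D = sqrt(13082) (D = sqrt(15210 - 2128) = sqrt(13082) ≈ 114.38)
(D + Z) + o = (sqrt(13082) + 2*sqrt(1427)) + 14201 = 14201 + sqrt(13082) + 2*sqrt(1427)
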